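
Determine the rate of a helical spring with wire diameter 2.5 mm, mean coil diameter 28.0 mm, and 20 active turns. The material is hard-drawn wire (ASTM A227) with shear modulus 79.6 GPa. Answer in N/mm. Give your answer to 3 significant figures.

0.885 N/mm

k = Gd⁴/(8D³N_a) = (79.6×10³ × 2.5⁴) / (8 × 28.0³ × 20)
  = 3.10938e+06 / 3.51232e+06 = 0.88528 N/mm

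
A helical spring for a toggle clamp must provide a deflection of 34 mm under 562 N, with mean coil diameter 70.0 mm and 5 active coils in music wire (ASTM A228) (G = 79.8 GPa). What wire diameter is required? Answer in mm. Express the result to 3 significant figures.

7.30 mm

Required rate k = F/δ = 562/34 = 16.529 N/mm
d = (8D³N_a·k / G)^(1/4) = (8·70.0³·5·16.529 / (79.8×10³))^0.25
  = (2841.9)^0.25 = 7.3013 mm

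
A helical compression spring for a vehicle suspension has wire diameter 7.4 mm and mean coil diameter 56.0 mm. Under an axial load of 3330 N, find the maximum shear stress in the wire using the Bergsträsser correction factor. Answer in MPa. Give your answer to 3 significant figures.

1390 MPa

Spring index C = D/d = 56.0/7.4 = 7.5676
K_B = (4C+2)/(4C−3) = 32.270/27.270 = 1.1833
τ₀ = 8FD/(πd³) = 8·3330·56.0/(π·7.4³) = 1.49184e+06/1273 = 1171.9 MPa
τ_max = K·τ₀ = 1.1833 × 1171.9 = 1386.7 MPa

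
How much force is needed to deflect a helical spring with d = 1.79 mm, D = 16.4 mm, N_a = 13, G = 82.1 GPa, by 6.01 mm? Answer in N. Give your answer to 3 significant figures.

11.0 N

k = Gd⁴/(8D³N_a) = (82.1×10³)(1.79⁴)/(8·16.4³·13) = 1.8373 N/mm
F = k·δ = 1.8373 × 6.01 = 11.042 N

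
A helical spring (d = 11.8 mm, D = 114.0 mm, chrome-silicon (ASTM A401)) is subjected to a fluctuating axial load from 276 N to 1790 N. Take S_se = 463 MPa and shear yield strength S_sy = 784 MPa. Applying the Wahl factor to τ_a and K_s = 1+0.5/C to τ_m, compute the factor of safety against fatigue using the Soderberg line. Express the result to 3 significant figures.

1.73

C = D/d = 114.0/11.8 = 9.6610; K_W = (4C−1)/(4C−4)+0.615/C = 1.1503; K_s = 1+0.5/C = 1.0518
F_a = (F_max−F_min)/2 = 757 N; F_m = (F_max+F_min)/2 = 1033 N
τ_a = K_W·8F_aD/(πd³) = 1.1503 × 133.75 = 153.85 MPa
τ_m = K_s·8F_mD/(πd³) = 1.0518 × 182.52 = 191.96 MPa
Soderberg: 1/n_f = τ_a/S_se + τ_m/S_sy = 153.85/463 + 191.96/784 = 0.33228 + 0.24485 = 0.57713
n_f = 1/0.57713 = 1.733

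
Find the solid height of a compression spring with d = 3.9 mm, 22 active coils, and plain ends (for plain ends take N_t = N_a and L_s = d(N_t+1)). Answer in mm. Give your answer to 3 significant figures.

plain ends: N_t = N_a = 22
L_s = d·(N_t+1) = 3.9 × 23 = 89.7 mm

89.7 mm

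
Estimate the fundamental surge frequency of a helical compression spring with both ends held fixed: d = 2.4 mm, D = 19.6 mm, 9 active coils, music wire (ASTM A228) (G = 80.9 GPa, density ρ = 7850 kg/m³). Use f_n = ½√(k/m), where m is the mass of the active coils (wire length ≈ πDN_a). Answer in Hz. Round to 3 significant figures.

251 Hz

k = Gd⁴/(8D³N_a) = (80.9×10³)(2.4⁴)/(8·19.6³·9) = 4.951 N/mm = 4951 N/m
Wire length L = πDN_a = π·19.6·9 = 554.18 mm
m = ρ·(πd²/4)·L = 7850 × 4.5239×10⁻⁶ m² × 0.55418 m = 0.01968 kg
f_n = ½√(k/m) = 0.5·√(4951/0.01968) = 0.5·√(2.5157e+05) = 250.78 Hz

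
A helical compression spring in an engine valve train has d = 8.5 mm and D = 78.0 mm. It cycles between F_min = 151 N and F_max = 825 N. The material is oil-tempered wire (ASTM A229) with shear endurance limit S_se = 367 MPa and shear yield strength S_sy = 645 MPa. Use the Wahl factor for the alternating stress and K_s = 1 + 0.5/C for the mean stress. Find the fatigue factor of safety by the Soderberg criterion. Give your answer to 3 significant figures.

C = D/d = 78.0/8.5 = 9.1765; K_W = (4C−1)/(4C−4)+0.615/C = 1.1587; K_s = 1+0.5/C = 1.0545
F_a = (F_max−F_min)/2 = 337 N; F_m = (F_max+F_min)/2 = 488 N
τ_a = K_W·8F_aD/(πd³) = 1.1587 × 109 = 126.3 MPa
τ_m = K_s·8F_mD/(πd³) = 1.0545 × 157.83 = 166.43 MPa
Soderberg: 1/n_f = τ_a/S_se + τ_m/S_sy = 126.3/367 + 166.43/645 = 0.34414 + 0.25804 = 0.60217
n_f = 1/0.60217 = 1.661

1.66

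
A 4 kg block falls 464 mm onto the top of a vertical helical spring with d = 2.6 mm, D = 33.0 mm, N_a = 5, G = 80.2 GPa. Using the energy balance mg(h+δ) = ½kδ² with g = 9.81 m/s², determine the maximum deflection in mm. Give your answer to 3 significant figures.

136 mm

k = Gd⁴/(8D³N_a) = (80.2×10³)(2.6⁴)/(8·33.0³·5) = 2.5496 N/mm
W = mg = 4 × 9.81 = 39.24 N
½kδ² − Wδ − Wh = 0 → δ = (W + √(W² + 2kWh))/k
δ = (39.24 + √(1539.8 + 92841.7))/2.5496 = (39.24 + 307.22)/2.5496 = 135.89 mm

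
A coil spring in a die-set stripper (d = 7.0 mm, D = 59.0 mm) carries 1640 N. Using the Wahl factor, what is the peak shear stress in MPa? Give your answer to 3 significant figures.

843 MPa

Spring index C = D/d = 59.0/7.0 = 8.4286
K_W = (4C−1)/(4C−4) + 0.615/C = 32.714/29.714 + 0.0730 = 1.1739
τ₀ = 8FD/(πd³) = 8·1640·59.0/(π·7.0³) = 774080/1077.6 = 718.36 MPa
τ_max = K·τ₀ = 1.1739 × 718.36 = 843.3 MPa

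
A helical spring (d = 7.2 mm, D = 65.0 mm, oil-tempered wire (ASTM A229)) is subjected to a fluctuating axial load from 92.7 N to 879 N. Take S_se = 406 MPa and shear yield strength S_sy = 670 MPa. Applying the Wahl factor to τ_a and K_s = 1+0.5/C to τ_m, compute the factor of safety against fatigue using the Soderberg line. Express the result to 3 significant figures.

C = D/d = 65.0/7.2 = 9.0278; K_W = (4C−1)/(4C−4)+0.615/C = 1.1615; K_s = 1+0.5/C = 1.0554
F_a = (F_max−F_min)/2 = 393.15 N; F_m = (F_max+F_min)/2 = 485.85 N
τ_a = K_W·8F_aD/(πd³) = 1.1615 × 174.35 = 202.51 MPa
τ_m = K_s·8F_mD/(πd³) = 1.0554 × 215.46 = 227.39 MPa
Soderberg: 1/n_f = τ_a/S_se + τ_m/S_sy = 202.51/406 + 227.39/670 = 0.49880 + 0.33939 = 0.83819
n_f = 1/0.83819 = 1.193

1.19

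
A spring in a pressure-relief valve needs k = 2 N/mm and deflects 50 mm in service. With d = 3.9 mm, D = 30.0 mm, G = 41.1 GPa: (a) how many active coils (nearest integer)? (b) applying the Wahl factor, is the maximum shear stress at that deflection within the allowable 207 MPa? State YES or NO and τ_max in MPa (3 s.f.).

N_a = Gd⁴/(8D³k) = (41.1×10³)(3.9⁴)/(8·30.0³·2) = 22.01 → N_a = 22
Actual rate k = Gd⁴/(8D³·22) = 2.0009 N/mm
Working load F = kδ = 2.0009·50 = 100.04 N
C = 30.0/3.9 = 7.6923; K_W = (4C−1)/(4C−4)+0.615/C = 1.1920
τ_max = K_W·8FD/(πd³) = 1.1920·128.84 = 153.58 MPa
τ_max ≤ 207 MPa → acceptable

(a) 22 coils; (b) YES, τ_max = 154 MPa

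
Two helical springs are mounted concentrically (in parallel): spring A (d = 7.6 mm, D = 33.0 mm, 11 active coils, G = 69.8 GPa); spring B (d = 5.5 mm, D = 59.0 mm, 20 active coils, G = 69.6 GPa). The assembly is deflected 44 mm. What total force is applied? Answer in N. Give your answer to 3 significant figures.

3330 N

k_A = Gd⁴/(8D³N_a) = (69.8×10³)(7.6⁴)/(8·33.0³·11) = 73.635 N/mm
k_B = Gd⁴/(8D³N_a) = (69.6×10³)(5.5⁴)/(8·59.0³·20) = 1.9381 N/mm
Parallel: k_eq = 73.635 + 1.9381 = 75.573 N/mm
F = k_eq·δ = 75.573·44 = 3325.2 N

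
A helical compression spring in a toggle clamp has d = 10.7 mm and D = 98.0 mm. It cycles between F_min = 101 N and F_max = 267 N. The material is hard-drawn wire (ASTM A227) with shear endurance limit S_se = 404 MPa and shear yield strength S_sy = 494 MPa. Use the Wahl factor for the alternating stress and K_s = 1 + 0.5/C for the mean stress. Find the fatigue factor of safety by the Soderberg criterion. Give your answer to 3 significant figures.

7.78

C = D/d = 98.0/10.7 = 9.1589; K_W = (4C−1)/(4C−4)+0.615/C = 1.1591; K_s = 1+0.5/C = 1.0546
F_a = (F_max−F_min)/2 = 83 N; F_m = (F_max+F_min)/2 = 184 N
τ_a = K_W·8F_aD/(πd³) = 1.1591 × 16.908 = 19.598 MPa
τ_m = K_s·8F_mD/(πd³) = 1.0546 × 37.483 = 39.529 MPa
Soderberg: 1/n_f = τ_a/S_se + τ_m/S_sy = 19.598/404 + 39.529/494 = 0.04851 + 0.08002 = 0.12853
n_f = 1/0.12853 = 7.78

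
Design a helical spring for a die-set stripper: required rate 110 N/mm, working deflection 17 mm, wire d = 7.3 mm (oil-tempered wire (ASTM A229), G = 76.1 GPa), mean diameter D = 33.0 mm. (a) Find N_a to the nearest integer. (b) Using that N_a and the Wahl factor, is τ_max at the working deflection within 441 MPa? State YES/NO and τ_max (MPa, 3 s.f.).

(a) 7 coils; (b) NO, τ_max = 532 MPa

N_a = Gd⁴/(8D³k) = (76.1×10³)(7.3⁴)/(8·33.0³·110) = 6.834 → N_a = 7
Actual rate k = Gd⁴/(8D³·7) = 107.39 N/mm
Working load F = kδ = 107.39·17 = 1825.6 N
C = 33.0/7.3 = 4.5205; K_W = (4C−1)/(4C−4)+0.615/C = 1.3491
τ_max = K_W·8FD/(πd³) = 1.3491·394.35 = 532.01 MPa
τ_max > 441 MPa → exceeds allowable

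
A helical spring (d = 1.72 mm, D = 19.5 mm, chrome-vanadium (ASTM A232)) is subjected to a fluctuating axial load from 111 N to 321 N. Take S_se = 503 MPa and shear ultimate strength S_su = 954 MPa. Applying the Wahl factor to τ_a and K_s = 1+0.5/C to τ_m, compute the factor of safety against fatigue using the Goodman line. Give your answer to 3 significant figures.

0.217

C = D/d = 19.5/1.72 = 11.3372; K_W = (4C−1)/(4C−4)+0.615/C = 1.1268; K_s = 1+0.5/C = 1.0441
F_a = (F_max−F_min)/2 = 105 N; F_m = (F_max+F_min)/2 = 216 N
τ_a = K_W·8F_aD/(πd³) = 1.1268 × 1024.7 = 1154.6 MPa
τ_m = K_s·8F_mD/(πd³) = 1.0441 × 2107.9 = 2200.8 MPa
Goodman: 1/n_f = τ_a/S_se + τ_m/S_su = 1154.6/503 + 2200.8/954 = 2.29539 + 2.30695 = 4.6023
n_f = 1/4.6023 = 0.2173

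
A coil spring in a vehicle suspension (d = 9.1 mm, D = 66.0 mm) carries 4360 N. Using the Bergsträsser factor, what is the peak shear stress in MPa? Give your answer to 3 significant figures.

1160 MPa

Spring index C = D/d = 66.0/9.1 = 7.2527
K_B = (4C+2)/(4C−3) = 31.011/26.011 = 1.1922
τ₀ = 8FD/(πd³) = 8·4360·66.0/(π·9.1³) = 2.30208e+06/2367.4 = 972.4 MPa
τ_max = K·τ₀ = 1.1922 × 972.4 = 1159.3 MPa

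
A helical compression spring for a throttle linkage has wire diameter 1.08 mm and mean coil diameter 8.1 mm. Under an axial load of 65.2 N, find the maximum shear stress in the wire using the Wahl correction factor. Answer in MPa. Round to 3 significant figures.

1280 MPa

Spring index C = D/d = 8.1/1.08 = 7.5000
K_W = (4C−1)/(4C−4) + 0.615/C = 29.000/26.000 + 0.0820 = 1.1974
τ₀ = 8FD/(πd³) = 8·65.2·8.1/(π·1.08³) = 4224.96/3.9575 = 1067.6 MPa
τ_max = K·τ₀ = 1.1974 × 1067.6 = 1278.3 MPa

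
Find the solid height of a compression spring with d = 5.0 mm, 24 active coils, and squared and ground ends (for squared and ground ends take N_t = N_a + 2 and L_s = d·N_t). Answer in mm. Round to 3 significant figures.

130 mm

squared and ground ends: N_t = N_a + 2 = 24 + 2 = 26
L_s = d·N_t = 5.0 × 26 = 130 mm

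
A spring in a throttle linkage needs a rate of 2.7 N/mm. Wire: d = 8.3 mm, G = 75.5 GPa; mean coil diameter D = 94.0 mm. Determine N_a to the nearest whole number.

20

N_a = Gd⁴/(8D³k) = (75.5×10³ × 8.3⁴)/(8 × 94.0³ × 2.7)
    = 3.5831e+08 / 1.79406e+07 = 19.97 → 20 coils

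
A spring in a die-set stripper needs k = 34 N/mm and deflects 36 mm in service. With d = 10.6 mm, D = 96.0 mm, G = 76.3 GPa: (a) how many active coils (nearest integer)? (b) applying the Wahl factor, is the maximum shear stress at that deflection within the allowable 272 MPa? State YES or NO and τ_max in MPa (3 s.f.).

(a) 4 coils; (b) NO, τ_max = 292 MPa

N_a = Gd⁴/(8D³k) = (76.3×10³)(10.6⁴)/(8·96.0³·34) = 4.003 → N_a = 4
Actual rate k = Gd⁴/(8D³·4) = 34.024 N/mm
Working load F = kδ = 34.024·36 = 1224.9 N
C = 96.0/10.6 = 9.0566; K_W = (4C−1)/(4C−4)+0.615/C = 1.1610
τ_max = K_W·8FD/(πd³) = 1.1610·251.41 = 291.89 MPa
τ_max > 272 MPa → exceeds allowable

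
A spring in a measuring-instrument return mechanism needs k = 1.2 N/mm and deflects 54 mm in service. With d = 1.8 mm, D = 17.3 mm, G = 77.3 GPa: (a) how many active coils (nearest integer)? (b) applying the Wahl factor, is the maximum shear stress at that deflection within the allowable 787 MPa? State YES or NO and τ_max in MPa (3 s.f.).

N_a = Gd⁴/(8D³k) = (77.3×10³)(1.8⁴)/(8·17.3³·1.2) = 16.33 → N_a = 16
Actual rate k = Gd⁴/(8D³·16) = 1.2244 N/mm
Working load F = kδ = 1.2244·54 = 66.117 N
C = 17.3/1.8 = 9.6111; K_W = (4C−1)/(4C−4)+0.615/C = 1.1511
τ_max = K_W·8FD/(πd³) = 1.1511·499.44 = 574.9 MPa
τ_max ≤ 787 MPa → acceptable

(a) 16 coils; (b) YES, τ_max = 575 MPa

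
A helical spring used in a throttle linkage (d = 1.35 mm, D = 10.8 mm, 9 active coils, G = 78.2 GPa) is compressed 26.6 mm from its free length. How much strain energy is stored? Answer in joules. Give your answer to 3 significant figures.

k = Gd⁴/(8D³N_a) = (78.2×10³)(1.35⁴)/(8·10.8³·9) = 2.8638 N/mm
U = ½kδ² = 0.5 × 2.8638 × 26.6² = 1013.1 N·mm = 1.0131 J

1.01 J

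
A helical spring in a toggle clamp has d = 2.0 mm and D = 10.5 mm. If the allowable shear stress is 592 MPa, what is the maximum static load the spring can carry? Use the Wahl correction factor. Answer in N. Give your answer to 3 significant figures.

C = D/d = 10.5/2.0 = 5.2500
K_W = (4C−1)/(4C−4) + 0.615/C = 20.000/17.000 + 0.1171 = 1.2936
τ_max = K·8FD/(πd³) → F_max = τ_allow·πd³/(8DK)
F_max = 592·π·2.0³/(8·10.5·1.2936) = 14879/108.66 = 136.92 N

137 N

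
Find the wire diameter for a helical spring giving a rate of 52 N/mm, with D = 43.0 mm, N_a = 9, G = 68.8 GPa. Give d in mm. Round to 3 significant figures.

8.11 mm

d = (8D³N_a·k / G)^(1/4) = (8·43.0³·9·52 / (68.8×10³))^0.25
  = (4326.7)^0.25 = 8.1103 mm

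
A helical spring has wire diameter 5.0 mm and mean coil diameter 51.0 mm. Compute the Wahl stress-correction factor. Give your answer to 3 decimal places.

1.142

C = D/d = 51.0/5.0 = 10.2000
K_W = (4C−1)/(4C−4) + 0.615/C = 39.800/36.800 + 0.0603 = 1.1418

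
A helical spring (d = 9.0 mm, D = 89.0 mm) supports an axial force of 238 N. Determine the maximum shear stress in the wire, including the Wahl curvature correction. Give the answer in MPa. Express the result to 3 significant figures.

84.8 MPa

Spring index C = D/d = 89.0/9.0 = 9.8889
K_W = (4C−1)/(4C−4) + 0.615/C = 38.556/35.556 + 0.0622 = 1.1466
τ₀ = 8FD/(πd³) = 8·238·89.0/(π·9.0³) = 169456/2290.2 = 73.991 MPa
τ_max = K·τ₀ = 1.1466 × 73.991 = 84.836 MPa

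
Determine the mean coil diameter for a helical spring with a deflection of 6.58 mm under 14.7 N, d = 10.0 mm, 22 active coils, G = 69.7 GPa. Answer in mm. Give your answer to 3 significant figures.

Required rate k = F/δ = 14.7/6.58 = 2.234 N/mm
D = (Gd⁴/(8N_a·k))^(1/3) = (69.7×10³·10.0⁴/(8·22·2.234))^(1/3)
  = (1.77267e+06)^(1/3) = 121.0253 mm

121 mm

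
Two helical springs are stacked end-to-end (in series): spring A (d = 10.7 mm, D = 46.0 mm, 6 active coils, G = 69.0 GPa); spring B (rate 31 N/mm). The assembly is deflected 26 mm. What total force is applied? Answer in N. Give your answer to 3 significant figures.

k_A = Gd⁴/(8D³N_a) = (69.0×10³)(10.7⁴)/(8·46.0³·6) = 193.58 N/mm
Series: 1/k_eq = 1/193.58 + 1/31 = 0.037424; k_eq = 26.721 N/mm
F = k_eq·δ = 26.721·26 = 694.75 N

695 N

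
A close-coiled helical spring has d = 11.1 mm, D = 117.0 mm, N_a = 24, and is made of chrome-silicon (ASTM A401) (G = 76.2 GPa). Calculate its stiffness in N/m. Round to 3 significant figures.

3760 N/m

k = Gd⁴/(8D³N_a) = (76.2×10³ × 11.1⁴) / (8 × 117.0³ × 24)
  = 1.15677e+09 / 3.0751e+08 = 3.7617 N/mm = 3761.7 N/m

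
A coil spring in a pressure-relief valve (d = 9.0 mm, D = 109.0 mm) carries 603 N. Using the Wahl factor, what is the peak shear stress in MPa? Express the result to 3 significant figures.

257 MPa

Spring index C = D/d = 109.0/9.0 = 12.1111
K_W = (4C−1)/(4C−4) + 0.615/C = 47.444/44.444 + 0.0508 = 1.1183
τ₀ = 8FD/(πd³) = 8·603·109.0/(π·9.0³) = 525816/2290.2 = 229.59 MPa
τ_max = K·τ₀ = 1.1183 × 229.59 = 256.75 MPa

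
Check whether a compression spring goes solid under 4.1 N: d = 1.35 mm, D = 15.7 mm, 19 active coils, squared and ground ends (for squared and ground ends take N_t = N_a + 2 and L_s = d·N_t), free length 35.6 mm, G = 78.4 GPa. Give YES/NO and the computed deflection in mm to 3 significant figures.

YES, δ = 9.26 mm

k = Gd⁴/(8D³N_a) = (78.4×10³)(1.35⁴)/(8·15.7³·19) = 0.4427 N/mm
N_t = 21; L_s = 1.35·21 = 28.35 mm; δ_solid = L₀ − L_s = 35.6 − 28.35 = 7.25 mm
δ = F/k = 4.1/0.4427 = 9.2614 mm
δ ≥ δ_solid → spring goes solid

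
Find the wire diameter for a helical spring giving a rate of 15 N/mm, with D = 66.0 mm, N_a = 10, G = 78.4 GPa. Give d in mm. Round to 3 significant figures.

8.14 mm

d = (8D³N_a·k / G)^(1/4) = (8·66.0³·10·15 / (78.4×10³))^0.25
  = (4400.4)^0.25 = 8.1447 mm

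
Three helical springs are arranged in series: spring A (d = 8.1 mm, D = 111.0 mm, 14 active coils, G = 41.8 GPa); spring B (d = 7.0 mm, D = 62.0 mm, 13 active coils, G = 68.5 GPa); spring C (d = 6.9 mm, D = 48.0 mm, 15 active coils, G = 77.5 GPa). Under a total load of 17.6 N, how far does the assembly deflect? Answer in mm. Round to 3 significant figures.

k_A = Gd⁴/(8D³N_a) = (41.8×10³)(8.1⁴)/(8·111.0³·14) = 1.1747 N/mm
k_B = Gd⁴/(8D³N_a) = (68.5×10³)(7.0⁴)/(8·62.0³·13) = 6.6355 N/mm
k_C = Gd⁴/(8D³N_a) = (77.5×10³)(6.9⁴)/(8·48.0³·15) = 13.237 N/mm
Series: 1/k_eq = 1/1.1747 + 1/6.6355 + 1/13.237 = 1.0775; k_eq = 0.92805 N/mm
δ = F/k_eq = 17.6/0.92805 = 18.964 mm

19.0 mm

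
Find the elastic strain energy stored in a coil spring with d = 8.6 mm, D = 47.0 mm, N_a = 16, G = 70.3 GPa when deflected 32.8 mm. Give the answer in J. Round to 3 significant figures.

k = Gd⁴/(8D³N_a) = (70.3×10³)(8.6⁴)/(8·47.0³·16) = 28.936 N/mm
U = ½kδ² = 0.5 × 28.936 × 32.8² = 15566 N·mm = 15.566 J

15.6 J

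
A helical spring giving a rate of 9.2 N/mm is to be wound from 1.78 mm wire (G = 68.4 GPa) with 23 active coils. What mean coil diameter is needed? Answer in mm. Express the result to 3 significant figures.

D = (Gd⁴/(8N_a·k))^(1/3) = (68.4×10³·1.78⁴/(8·23·9.2))^(1/3)
  = (405.63)^(1/3) = 7.4025 mm

7.40 mm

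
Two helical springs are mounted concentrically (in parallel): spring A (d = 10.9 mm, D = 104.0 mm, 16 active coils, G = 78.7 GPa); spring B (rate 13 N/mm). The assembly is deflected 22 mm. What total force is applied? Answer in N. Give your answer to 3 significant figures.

456 N

k_A = Gd⁴/(8D³N_a) = (78.7×10³)(10.9⁴)/(8·104.0³·16) = 7.7156 N/mm
Parallel: k_eq = 7.7156 + 13 = 20.716 N/mm
F = k_eq·δ = 20.716·22 = 455.74 N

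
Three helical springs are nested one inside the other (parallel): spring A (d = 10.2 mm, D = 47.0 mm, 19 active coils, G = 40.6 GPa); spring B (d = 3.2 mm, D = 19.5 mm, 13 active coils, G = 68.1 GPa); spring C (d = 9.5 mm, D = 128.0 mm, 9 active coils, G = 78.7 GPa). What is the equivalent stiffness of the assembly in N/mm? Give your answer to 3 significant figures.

41.4 N/mm

k_A = Gd⁴/(8D³N_a) = (40.6×10³)(10.2⁴)/(8·47.0³·19) = 27.848 N/mm
k_B = Gd⁴/(8D³N_a) = (68.1×10³)(3.2⁴)/(8·19.5³·13) = 9.26 N/mm
k_C = Gd⁴/(8D³N_a) = (78.7×10³)(9.5⁴)/(8·128.0³·9) = 4.2453 N/mm
Parallel: k_eq = 27.848 + 9.26 + 4.2453 = 41.353 N/mm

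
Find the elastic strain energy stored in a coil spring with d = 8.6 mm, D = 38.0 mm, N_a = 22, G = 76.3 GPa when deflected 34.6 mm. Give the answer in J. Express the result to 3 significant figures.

25.9 J

k = Gd⁴/(8D³N_a) = (76.3×10³)(8.6⁴)/(8·38.0³·22) = 43.217 N/mm
U = ½kδ² = 0.5 × 43.217 × 34.6² = 25869 N·mm = 25.869 J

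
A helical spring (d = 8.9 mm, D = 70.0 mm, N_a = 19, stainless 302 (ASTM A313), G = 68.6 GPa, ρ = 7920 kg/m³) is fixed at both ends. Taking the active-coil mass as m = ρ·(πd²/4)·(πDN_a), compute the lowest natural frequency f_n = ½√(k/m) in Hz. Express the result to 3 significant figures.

k = Gd⁴/(8D³N_a) = (68.6×10³)(8.9⁴)/(8·70.0³·19) = 8.2556 N/mm = 8255.6 N/m
Wire length L = πDN_a = π·70.0·19 = 4178.3 mm
m = ρ·(πd²/4)·L = 7920 × 62.211×10⁻⁶ m² × 4.1783 m = 2.0587 kg
f_n = ½√(k/m) = 0.5·√(8255.6/2.0587) = 0.5·√(4010.1) = 31.662 Hz

31.7 Hz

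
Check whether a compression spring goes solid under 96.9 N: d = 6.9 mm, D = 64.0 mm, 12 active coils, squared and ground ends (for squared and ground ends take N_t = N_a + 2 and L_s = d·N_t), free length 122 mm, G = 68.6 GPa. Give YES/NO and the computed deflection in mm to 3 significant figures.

NO, δ = 15.7 mm

k = Gd⁴/(8D³N_a) = (68.6×10³)(6.9⁴)/(8·64.0³·12) = 6.1789 N/mm
N_t = 14; L_s = 6.9·14 = 96.6 mm; δ_solid = L₀ − L_s = 122 − 96.6 = 25.4 mm
δ = F/k = 96.9/6.1789 = 15.682 mm
δ < δ_solid → spring does not go solid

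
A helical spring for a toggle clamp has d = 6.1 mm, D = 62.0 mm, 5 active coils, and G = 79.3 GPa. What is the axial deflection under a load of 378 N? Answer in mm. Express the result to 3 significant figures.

k = Gd⁴/(8D³N_a) = (79.3×10³)(6.1⁴)/(8·62.0³·5) = 11.517 N/mm
δ = F/k = 378 / 11.517 = 32.82 mm

32.8 mm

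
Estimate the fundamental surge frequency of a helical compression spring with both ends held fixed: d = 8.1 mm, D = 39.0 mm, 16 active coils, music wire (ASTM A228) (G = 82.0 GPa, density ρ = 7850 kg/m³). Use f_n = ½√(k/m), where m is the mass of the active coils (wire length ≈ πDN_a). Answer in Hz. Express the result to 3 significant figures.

121 Hz

k = Gd⁴/(8D³N_a) = (82.0×10³)(8.1⁴)/(8·39.0³·16) = 46.489 N/mm = 46489 N/m
Wire length L = πDN_a = π·39.0·16 = 1960.4 mm
m = ρ·(πd²/4)·L = 7850 × 51.53×10⁻⁶ m² × 1.9604 m = 0.79298 kg
f_n = ½√(k/m) = 0.5·√(46489/0.79298) = 0.5·√(58625) = 121.06 Hz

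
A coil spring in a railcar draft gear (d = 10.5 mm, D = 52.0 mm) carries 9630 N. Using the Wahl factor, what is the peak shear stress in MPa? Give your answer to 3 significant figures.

Spring index C = D/d = 52.0/10.5 = 4.9524
K_W = (4C−1)/(4C−4) + 0.615/C = 18.810/15.810 + 0.1242 = 1.3139
τ₀ = 8FD/(πd³) = 8·9630·52.0/(π·10.5³) = 4.00608e+06/3636.8 = 1101.5 MPa
τ_max = K·τ₀ = 1.3139 × 1101.5 = 1447.4 MPa

1450 MPa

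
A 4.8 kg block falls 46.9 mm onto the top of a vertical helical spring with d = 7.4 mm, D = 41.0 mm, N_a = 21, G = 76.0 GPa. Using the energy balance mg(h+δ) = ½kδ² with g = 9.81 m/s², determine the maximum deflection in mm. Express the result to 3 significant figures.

17.6 mm

k = Gd⁴/(8D³N_a) = (76.0×10³)(7.4⁴)/(8·41.0³·21) = 19.682 N/mm
W = mg = 4.8 × 9.81 = 47.088 N
½kδ² − Wδ − Wh = 0 → δ = (W + √(W² + 2kWh))/k
δ = (47.088 + √(2217.3 + 86934.6))/19.682 = (47.088 + 298.58)/19.682 = 17.562 mm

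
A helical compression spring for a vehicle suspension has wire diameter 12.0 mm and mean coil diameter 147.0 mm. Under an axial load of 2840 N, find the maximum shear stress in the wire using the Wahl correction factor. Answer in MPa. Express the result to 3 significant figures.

Spring index C = D/d = 147.0/12.0 = 12.2500
K_W = (4C−1)/(4C−4) + 0.615/C = 48.000/45.000 + 0.0502 = 1.1169
τ₀ = 8FD/(πd³) = 8·2840·147.0/(π·12.0³) = 3.33984e+06/5428.7 = 615.22 MPa
τ_max = K·τ₀ = 1.1169 × 615.22 = 687.12 MPa

687 MPa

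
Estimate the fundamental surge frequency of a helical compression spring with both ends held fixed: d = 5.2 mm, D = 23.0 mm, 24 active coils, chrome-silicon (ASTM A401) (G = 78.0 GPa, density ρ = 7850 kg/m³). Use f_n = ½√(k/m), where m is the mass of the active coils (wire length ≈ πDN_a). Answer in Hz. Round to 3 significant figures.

k = Gd⁴/(8D³N_a) = (78.0×10³)(5.2⁴)/(8·23.0³·24) = 24.413 N/mm = 24413 N/m
Wire length L = πDN_a = π·23.0·24 = 1734.2 mm
m = ρ·(πd²/4)·L = 7850 × 21.237×10⁻⁶ m² × 1.7342 m = 0.2891 kg
f_n = ½√(k/m) = 0.5·√(24413/0.2891) = 0.5·√(84444) = 145.3 Hz

145 Hz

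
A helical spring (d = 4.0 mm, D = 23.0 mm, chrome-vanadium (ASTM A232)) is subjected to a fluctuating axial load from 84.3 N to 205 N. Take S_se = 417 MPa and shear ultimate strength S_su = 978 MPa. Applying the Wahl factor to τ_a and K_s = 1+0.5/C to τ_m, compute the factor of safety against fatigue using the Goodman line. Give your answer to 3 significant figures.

3.18

C = D/d = 23.0/4.0 = 5.7500; K_W = (4C−1)/(4C−4)+0.615/C = 1.2649; K_s = 1+0.5/C = 1.0870
F_a = (F_max−F_min)/2 = 60.35 N; F_m = (F_max+F_min)/2 = 144.65 N
τ_a = K_W·8F_aD/(πd³) = 1.2649 × 55.229 = 69.856 MPa
τ_m = K_s·8F_mD/(πd³) = 1.0870 × 132.38 = 143.89 MPa
Goodman: 1/n_f = τ_a/S_se + τ_m/S_su = 69.856/417 + 143.89/978 = 0.16752 + 0.14712 = 0.31464
n_f = 1/0.31464 = 3.178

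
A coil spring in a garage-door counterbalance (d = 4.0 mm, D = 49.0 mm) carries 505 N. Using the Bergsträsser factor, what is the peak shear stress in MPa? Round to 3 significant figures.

Spring index C = D/d = 49.0/4.0 = 12.2500
K_B = (4C+2)/(4C−3) = 51.000/46.000 = 1.1087
τ₀ = 8FD/(πd³) = 8·505·49.0/(π·4.0³) = 197960/201.06 = 984.57 MPa
τ_max = K·τ₀ = 1.1087 × 984.57 = 1091.6 MPa

1090 MPa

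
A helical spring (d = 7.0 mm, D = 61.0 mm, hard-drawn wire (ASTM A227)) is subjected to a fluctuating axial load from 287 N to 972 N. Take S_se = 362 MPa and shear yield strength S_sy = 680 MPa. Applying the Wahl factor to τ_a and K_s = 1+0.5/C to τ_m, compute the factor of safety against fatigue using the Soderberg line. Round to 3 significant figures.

C = D/d = 61.0/7.0 = 8.7143; K_W = (4C−1)/(4C−4)+0.615/C = 1.1678; K_s = 1+0.5/C = 1.0574
F_a = (F_max−F_min)/2 = 342.5 N; F_m = (F_max+F_min)/2 = 629.5 N
τ_a = K_W·8F_aD/(πd³) = 1.1678 × 155.11 = 181.14 MPa
τ_m = K_s·8F_mD/(πd³) = 1.0574 × 285.08 = 301.44 MPa
Soderberg: 1/n_f = τ_a/S_se + τ_m/S_sy = 181.14/362 + 301.44/680 = 0.50037 + 0.44329 = 0.94367
n_f = 1/0.94367 = 1.06

1.06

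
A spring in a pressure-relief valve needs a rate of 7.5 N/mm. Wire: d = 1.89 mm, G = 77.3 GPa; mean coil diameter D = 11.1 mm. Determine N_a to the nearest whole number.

N_a = Gd⁴/(8D³k) = (77.3×10³ × 1.89⁴)/(8 × 11.1³ × 7.5)
    = 986340 / 82057.9 = 12.02 → 12 coils

12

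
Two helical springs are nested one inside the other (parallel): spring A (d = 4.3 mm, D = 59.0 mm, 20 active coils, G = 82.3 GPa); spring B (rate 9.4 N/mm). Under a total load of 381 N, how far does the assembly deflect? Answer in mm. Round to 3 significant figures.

37.1 mm

k_A = Gd⁴/(8D³N_a) = (82.3×10³)(4.3⁴)/(8·59.0³·20) = 0.85624 N/mm
Parallel: k_eq = 0.85624 + 9.4 = 10.256 N/mm
δ = F/k_eq = 381/10.256 = 37.148 mm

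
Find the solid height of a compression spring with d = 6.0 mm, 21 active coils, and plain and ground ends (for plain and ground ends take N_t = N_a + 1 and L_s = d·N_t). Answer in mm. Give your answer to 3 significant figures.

132 mm

plain and ground ends: N_t = N_a + 1 = 21 + 1 = 22
L_s = d·N_t = 6.0 × 22 = 132 mm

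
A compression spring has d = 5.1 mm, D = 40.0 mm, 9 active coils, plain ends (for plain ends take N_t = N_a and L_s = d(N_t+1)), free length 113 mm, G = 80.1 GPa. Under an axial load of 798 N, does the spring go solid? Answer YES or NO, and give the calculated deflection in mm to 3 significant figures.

YES, δ = 67.9 mm

k = Gd⁴/(8D³N_a) = (80.1×10³)(5.1⁴)/(8·40.0³·9) = 11.76 N/mm
N_t = 9; L_s = 5.1·10 = 51 mm; δ_solid = L₀ − L_s = 113 − 51 = 62 mm
δ = F/k = 798/11.76 = 67.858 mm
δ ≥ δ_solid → spring goes solid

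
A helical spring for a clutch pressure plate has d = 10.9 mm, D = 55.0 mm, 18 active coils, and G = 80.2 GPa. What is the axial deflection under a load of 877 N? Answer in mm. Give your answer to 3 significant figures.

18.6 mm

k = Gd⁴/(8D³N_a) = (80.2×10³)(10.9⁴)/(8·55.0³·18) = 47.253 N/mm
δ = F/k = 877 / 47.253 = 18.56 mm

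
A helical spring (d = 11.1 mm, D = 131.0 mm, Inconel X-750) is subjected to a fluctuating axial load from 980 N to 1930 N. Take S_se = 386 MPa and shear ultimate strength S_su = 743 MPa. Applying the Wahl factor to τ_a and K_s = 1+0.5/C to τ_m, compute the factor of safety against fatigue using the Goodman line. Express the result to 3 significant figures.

1.20

C = D/d = 131.0/11.1 = 11.8018; K_W = (4C−1)/(4C−4)+0.615/C = 1.1215; K_s = 1+0.5/C = 1.0424
F_a = (F_max−F_min)/2 = 475 N; F_m = (F_max+F_min)/2 = 1455 N
τ_a = K_W·8F_aD/(πd³) = 1.1215 × 115.86 = 129.94 MPa
τ_m = K_s·8F_mD/(πd³) = 1.0424 × 354.9 = 369.94 MPa
Goodman: 1/n_f = τ_a/S_se + τ_m/S_su = 129.94/386 + 369.94/743 = 0.33664 + 0.49789 = 0.83453
n_f = 1/0.83453 = 1.198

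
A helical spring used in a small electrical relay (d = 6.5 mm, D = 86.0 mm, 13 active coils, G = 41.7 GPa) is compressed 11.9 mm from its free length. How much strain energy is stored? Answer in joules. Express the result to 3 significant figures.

0.0797 J

k = Gd⁴/(8D³N_a) = (41.7×10³)(6.5⁴)/(8·86.0³·13) = 1.1253 N/mm
U = ½kδ² = 0.5 × 1.1253 × 11.9² = 79.675 N·mm = 0.079675 J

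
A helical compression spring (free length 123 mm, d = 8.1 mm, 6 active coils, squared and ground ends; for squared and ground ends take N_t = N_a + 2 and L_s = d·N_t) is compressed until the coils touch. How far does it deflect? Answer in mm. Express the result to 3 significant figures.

58.2 mm

N_t = 8; L_s = 8.1·8 = 64.8 mm
δ_solid = L₀ − L_s = 123 − 64.8 = 58.2 mm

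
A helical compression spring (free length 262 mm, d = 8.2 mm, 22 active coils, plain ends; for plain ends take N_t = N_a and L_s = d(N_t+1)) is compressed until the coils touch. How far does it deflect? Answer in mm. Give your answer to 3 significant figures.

73.4 mm

N_t = 22; L_s = 8.2·23 = 188.6 mm
δ_solid = L₀ − L_s = 262 − 188.6 = 73.4 mm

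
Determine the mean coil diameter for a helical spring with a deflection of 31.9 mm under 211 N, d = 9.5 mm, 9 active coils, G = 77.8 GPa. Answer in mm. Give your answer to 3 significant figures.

Required rate k = F/δ = 211/31.9 = 6.6144 N/mm
D = (Gd⁴/(8N_a·k))^(1/3) = (77.8×10³·9.5⁴/(8·9·6.6144))^(1/3)
  = (1.33061e+06)^(1/3) = 109.9892 mm

110 mm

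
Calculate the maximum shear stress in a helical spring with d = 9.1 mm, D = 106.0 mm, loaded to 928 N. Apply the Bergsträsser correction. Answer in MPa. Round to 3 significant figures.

371 MPa

Spring index C = D/d = 106.0/9.1 = 11.6484
K_B = (4C+2)/(4C−3) = 48.593/43.593 = 1.1147
τ₀ = 8FD/(πd³) = 8·928·106.0/(π·9.1³) = 786944/2367.4 = 332.41 MPa
τ_max = K·τ₀ = 1.1147 × 332.41 = 370.53 MPa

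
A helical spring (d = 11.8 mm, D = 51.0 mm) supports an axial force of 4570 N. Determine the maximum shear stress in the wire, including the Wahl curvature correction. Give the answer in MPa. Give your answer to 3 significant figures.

Spring index C = D/d = 51.0/11.8 = 4.3220
K_W = (4C−1)/(4C−4) + 0.615/C = 16.288/13.288 + 0.1423 = 1.3681
τ₀ = 8FD/(πd³) = 8·4570·51.0/(π·11.8³) = 1.86456e+06/5161.7 = 361.23 MPa
τ_max = K·τ₀ = 1.3681 × 361.23 = 494.18 MPa

494 MPa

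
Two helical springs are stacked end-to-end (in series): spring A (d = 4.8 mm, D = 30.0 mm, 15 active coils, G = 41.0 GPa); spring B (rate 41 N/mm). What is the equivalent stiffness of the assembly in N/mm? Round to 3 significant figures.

k_A = Gd⁴/(8D³N_a) = (41.0×10³)(4.8⁴)/(8·30.0³·15) = 6.7174 N/mm
Series: 1/k_eq = 1/6.7174 + 1/41 = 0.17326; k_eq = 5.7718 N/mm

5.77 N/mm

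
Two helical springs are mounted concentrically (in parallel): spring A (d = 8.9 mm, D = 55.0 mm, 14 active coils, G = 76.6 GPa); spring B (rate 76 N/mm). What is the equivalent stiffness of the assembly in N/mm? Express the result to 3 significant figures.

102 N/mm

k_A = Gd⁴/(8D³N_a) = (76.6×10³)(8.9⁴)/(8·55.0³·14) = 25.792 N/mm
Parallel: k_eq = 25.792 + 76 = 101.79 N/mm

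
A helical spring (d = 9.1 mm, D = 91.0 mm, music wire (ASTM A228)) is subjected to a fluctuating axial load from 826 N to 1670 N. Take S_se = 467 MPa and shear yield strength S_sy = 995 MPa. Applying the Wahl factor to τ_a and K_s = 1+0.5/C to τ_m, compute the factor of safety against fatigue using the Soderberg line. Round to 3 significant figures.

1.38

C = D/d = 91.0/9.1 = 10.0000; K_W = (4C−1)/(4C−4)+0.615/C = 1.1448; K_s = 1+0.5/C = 1.0500
F_a = (F_max−F_min)/2 = 422 N; F_m = (F_max+F_min)/2 = 1248 N
τ_a = K_W·8F_aD/(πd³) = 1.1448 × 129.77 = 148.56 MPa
τ_m = K_s·8F_mD/(πd³) = 1.0500 × 383.77 = 402.96 MPa
Soderberg: 1/n_f = τ_a/S_se + τ_m/S_sy = 148.56/467 + 402.96/995 = 0.31812 + 0.40498 = 0.72311
n_f = 1/0.72311 = 1.383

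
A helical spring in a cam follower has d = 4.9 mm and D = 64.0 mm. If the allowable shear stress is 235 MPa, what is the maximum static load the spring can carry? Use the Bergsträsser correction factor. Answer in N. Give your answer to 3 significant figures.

C = D/d = 64.0/4.9 = 13.0612
K_B = (4C+2)/(4C−3) = 54.245/49.245 = 1.1015
τ_max = K·8FD/(πd³) → F_max = τ_allow·πd³/(8DK)
F_max = 235·π·4.9³/(8·64.0·1.1015) = 86857/563.99 = 154.01 N

154 N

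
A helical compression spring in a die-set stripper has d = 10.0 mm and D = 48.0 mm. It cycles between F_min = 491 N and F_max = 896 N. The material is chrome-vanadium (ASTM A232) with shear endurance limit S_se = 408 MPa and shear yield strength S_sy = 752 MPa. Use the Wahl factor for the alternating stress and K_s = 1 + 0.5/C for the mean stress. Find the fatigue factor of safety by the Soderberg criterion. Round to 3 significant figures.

C = D/d = 48.0/10.0 = 4.8000; K_W = (4C−1)/(4C−4)+0.615/C = 1.3255; K_s = 1+0.5/C = 1.1042
F_a = (F_max−F_min)/2 = 202.5 N; F_m = (F_max+F_min)/2 = 693.5 N
τ_a = K_W·8F_aD/(πd³) = 1.3255 × 24.752 = 32.808 MPa
τ_m = K_s·8F_mD/(πd³) = 1.1042 × 84.767 = 93.597 MPa
Soderberg: 1/n_f = τ_a/S_se + τ_m/S_sy = 32.808/408 + 93.597/752 = 0.08041 + 0.12446 = 0.20488
n_f = 1/0.20488 = 4.881

4.88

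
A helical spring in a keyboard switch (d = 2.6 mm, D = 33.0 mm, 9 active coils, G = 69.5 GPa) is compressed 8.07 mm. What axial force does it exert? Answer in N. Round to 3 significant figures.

9.91 N

k = Gd⁴/(8D³N_a) = (69.5×10³)(2.6⁴)/(8·33.0³·9) = 1.2275 N/mm
F = k·δ = 1.2275 × 8.07 = 9.9055 N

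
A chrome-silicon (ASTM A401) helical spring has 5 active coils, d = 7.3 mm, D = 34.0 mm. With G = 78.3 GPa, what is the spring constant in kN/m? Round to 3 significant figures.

141 kN/m

k = Gd⁴/(8D³N_a) = (78.3×10³ × 7.3⁴) / (8 × 34.0³ × 5)
  = 2.22358e+08 / 1.57216e+06 = 141.43 N/mm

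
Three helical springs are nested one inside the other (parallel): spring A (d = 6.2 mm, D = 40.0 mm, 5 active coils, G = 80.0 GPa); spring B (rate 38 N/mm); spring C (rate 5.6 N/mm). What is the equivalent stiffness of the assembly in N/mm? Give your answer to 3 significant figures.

k_A = Gd⁴/(8D³N_a) = (80.0×10³)(6.2⁴)/(8·40.0³·5) = 46.176 N/mm
Parallel: k_eq = 46.176 + 38 + 5.6 = 89.776 N/mm

89.8 N/mm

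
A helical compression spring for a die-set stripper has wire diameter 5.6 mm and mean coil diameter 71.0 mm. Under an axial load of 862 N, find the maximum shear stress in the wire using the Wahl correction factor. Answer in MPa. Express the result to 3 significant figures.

987 MPa

Spring index C = D/d = 71.0/5.6 = 12.6786
K_W = (4C−1)/(4C−4) + 0.615/C = 49.714/46.714 + 0.0485 = 1.1127
τ₀ = 8FD/(πd³) = 8·862·71.0/(π·5.6³) = 489616/551.71 = 887.45 MPa
τ_max = K·τ₀ = 1.1127 × 887.45 = 987.48 MPa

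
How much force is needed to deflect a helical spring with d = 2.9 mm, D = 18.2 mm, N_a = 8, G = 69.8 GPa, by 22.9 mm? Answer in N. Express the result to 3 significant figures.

293 N

k = Gd⁴/(8D³N_a) = (69.8×10³)(2.9⁴)/(8·18.2³·8) = 12.795 N/mm
F = k·δ = 12.795 × 22.9 = 293.01 N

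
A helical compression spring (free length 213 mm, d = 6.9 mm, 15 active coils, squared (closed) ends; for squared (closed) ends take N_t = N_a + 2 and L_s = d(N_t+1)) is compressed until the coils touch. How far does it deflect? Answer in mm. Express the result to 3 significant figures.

88.8 mm

N_t = 17; L_s = 6.9·18 = 124.2 mm
δ_solid = L₀ − L_s = 213 − 124.2 = 88.8 mm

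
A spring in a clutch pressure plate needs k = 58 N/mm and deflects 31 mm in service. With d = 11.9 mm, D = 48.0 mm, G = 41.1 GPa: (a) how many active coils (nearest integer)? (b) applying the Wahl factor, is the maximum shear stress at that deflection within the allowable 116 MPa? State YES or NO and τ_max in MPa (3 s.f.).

(a) 16 coils; (b) NO, τ_max = 183 MPa

N_a = Gd⁴/(8D³k) = (41.1×10³)(11.9⁴)/(8·48.0³·58) = 16.06 → N_a = 16
Actual rate k = Gd⁴/(8D³·16) = 58.223 N/mm
Working load F = kδ = 58.223·31 = 1804.9 N
C = 48.0/11.9 = 4.0336; K_W = (4C−1)/(4C−4)+0.615/C = 1.3997
τ_max = K_W·8FD/(πd³) = 1.3997·130.92 = 183.25 MPa
τ_max > 116 MPa → exceeds allowable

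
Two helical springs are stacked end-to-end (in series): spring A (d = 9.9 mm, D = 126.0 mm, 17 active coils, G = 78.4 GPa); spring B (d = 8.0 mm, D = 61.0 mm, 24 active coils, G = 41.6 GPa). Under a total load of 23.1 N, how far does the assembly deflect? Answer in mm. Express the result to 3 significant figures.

k_A = Gd⁴/(8D³N_a) = (78.4×10³)(9.9⁴)/(8·126.0³·17) = 2.7683 N/mm
k_B = Gd⁴/(8D³N_a) = (41.6×10³)(8.0⁴)/(8·61.0³·24) = 3.9099 N/mm
Series: 1/k_eq = 1/2.7683 + 1/3.9099 = 0.617; k_eq = 1.6207 N/mm
δ = F/k_eq = 23.1/1.6207 = 14.253 mm

14.3 mm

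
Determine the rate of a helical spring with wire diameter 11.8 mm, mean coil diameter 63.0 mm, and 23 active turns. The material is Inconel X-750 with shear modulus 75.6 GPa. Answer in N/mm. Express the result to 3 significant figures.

k = Gd⁴/(8D³N_a) = (75.6×10³ × 11.8⁴) / (8 × 63.0³ × 23)
  = 1.46572e+09 / 4.60086e+07 = 31.857 N/mm

31.9 N/mm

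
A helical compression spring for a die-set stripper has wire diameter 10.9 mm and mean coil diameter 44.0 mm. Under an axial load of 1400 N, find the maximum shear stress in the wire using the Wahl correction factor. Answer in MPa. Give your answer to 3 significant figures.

Spring index C = D/d = 44.0/10.9 = 4.0367
K_W = (4C−1)/(4C−4) + 0.615/C = 15.147/12.147 + 0.1524 = 1.3993
τ₀ = 8FD/(πd³) = 8·1400·44.0/(π·10.9³) = 492800/4068.5 = 121.13 MPa
τ_max = K·τ₀ = 1.3993 × 121.13 = 169.5 MPa

169 MPa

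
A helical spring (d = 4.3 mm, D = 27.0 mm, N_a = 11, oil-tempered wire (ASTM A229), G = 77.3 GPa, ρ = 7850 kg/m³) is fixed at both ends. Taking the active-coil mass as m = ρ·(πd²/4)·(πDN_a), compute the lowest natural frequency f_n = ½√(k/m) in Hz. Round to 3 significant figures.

189 Hz

k = Gd⁴/(8D³N_a) = (77.3×10³)(4.3⁴)/(8·27.0³·11) = 15.257 N/mm = 15257 N/m
Wire length L = πDN_a = π·27.0·11 = 933.05 mm
m = ρ·(πd²/4)·L = 7850 × 14.522×10⁻⁶ m² × 0.93305 m = 0.10637 kg
f_n = ½√(k/m) = 0.5·√(15257/0.10637) = 0.5·√(1.4344e+05) = 189.37 Hz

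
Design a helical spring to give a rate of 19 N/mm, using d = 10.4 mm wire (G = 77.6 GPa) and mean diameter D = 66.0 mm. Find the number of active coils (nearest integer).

N_a = Gd⁴/(8D³k) = (77.6×10³ × 10.4⁴)/(8 × 66.0³ × 19)
    = 9.0781e+08 / 4.36994e+07 = 20.77 → 21 coils

21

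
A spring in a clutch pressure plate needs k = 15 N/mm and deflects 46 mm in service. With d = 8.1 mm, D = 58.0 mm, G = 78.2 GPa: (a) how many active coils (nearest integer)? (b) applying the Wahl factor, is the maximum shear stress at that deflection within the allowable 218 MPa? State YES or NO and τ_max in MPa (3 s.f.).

N_a = Gd⁴/(8D³k) = (78.2×10³)(8.1⁴)/(8·58.0³·15) = 14.38 → N_a = 14
Actual rate k = Gd⁴/(8D³·14) = 15.404 N/mm
Working load F = kδ = 15.404·46 = 708.6 N
C = 58.0/8.1 = 7.1605; K_W = (4C−1)/(4C−4)+0.615/C = 1.2076
τ_max = K_W·8FD/(πd³) = 1.2076·196.93 = 237.82 MPa
τ_max > 218 MPa → exceeds allowable

(a) 14 coils; (b) NO, τ_max = 238 MPa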